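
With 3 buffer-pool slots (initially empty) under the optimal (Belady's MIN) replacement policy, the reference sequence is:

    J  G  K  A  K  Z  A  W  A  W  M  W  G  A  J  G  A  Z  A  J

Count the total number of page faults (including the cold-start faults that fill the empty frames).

10

J → miss, frames (J)
G → miss, frames (J G)
K → miss, frames (J G K)
A → miss, evict J, frames (G K A)
K → hit
Z → miss, evict K, frames (G A Z)
A → hit
W → miss, evict Z, frames (G A W)
A → hit
W → hit
M → miss, evict A, frames (G W M)
W → hit
G → hit
A → miss, evict M, frames (G W A)
J → miss, evict W, frames (G A J)
G → hit
A → hit
Z → miss, evict G, frames (A J Z)
A → hit
J → hit
Page faults: 10.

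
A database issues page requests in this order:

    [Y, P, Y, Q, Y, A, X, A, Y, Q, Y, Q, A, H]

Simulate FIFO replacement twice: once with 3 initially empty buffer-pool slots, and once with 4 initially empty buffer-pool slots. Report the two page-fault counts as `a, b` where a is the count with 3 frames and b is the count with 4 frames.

3 frames: F F . F . F F . F F . . F F → 9 faults.
4 frames: F F . F . F F . F . . . . F → 7 faults.
7 < 9: adding a frame reduced faults, as is typical.

9, 7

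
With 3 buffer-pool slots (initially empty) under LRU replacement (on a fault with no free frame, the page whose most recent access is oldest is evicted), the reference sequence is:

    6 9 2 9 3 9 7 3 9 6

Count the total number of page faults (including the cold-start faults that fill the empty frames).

6

6: fault, frames {6}
9: fault, frames {6,9}
2: fault, frames {6,9,2}
9: hit
3: fault, evict 6, frames {2,9,3}
9: hit
7: fault, evict 2, frames {3,9,7}
3: hit
9: hit
6: fault, evict 7, frames {3,9,6}
Page faults: 6.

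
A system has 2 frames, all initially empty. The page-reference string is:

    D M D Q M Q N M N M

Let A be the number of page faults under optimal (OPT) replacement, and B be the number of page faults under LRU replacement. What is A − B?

-2

Under OPT: F F . F . . F . . . → 4 faults.
Under LRU: F F . F F . F F . . → 6 faults.
A − B = 4 − 6 = -2.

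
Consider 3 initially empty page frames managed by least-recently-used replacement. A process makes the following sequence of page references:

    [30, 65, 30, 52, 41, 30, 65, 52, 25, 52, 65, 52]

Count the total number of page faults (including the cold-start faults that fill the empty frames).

30: miss, frames (30)
65: miss, frames (30 65)
30: hit
52: miss, frames (65 30 52)
41: miss, evict 65, frames (30 52 41)
30: hit
65: miss, evict 52, frames (41 30 65)
52: miss, evict 41, frames (30 65 52)
25: miss, evict 30, frames (65 52 25)
52: hit
65: hit
52: hit
Page faults: 7.

7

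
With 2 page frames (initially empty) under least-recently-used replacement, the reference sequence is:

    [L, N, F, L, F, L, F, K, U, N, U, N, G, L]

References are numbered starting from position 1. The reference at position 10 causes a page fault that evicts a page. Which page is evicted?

K

pos 1: L -> miss, frames {L}
pos 2: N -> miss, frames {L,N}
pos 3: F -> miss, evict L, frames {N,F}
pos 4: L -> miss, evict N, frames {F,L}
pos 5: F -> hit
pos 6: L -> hit
pos 7: F -> hit
pos 8: K -> miss, evict L, frames {F,K}
pos 9: U -> miss, evict F, frames {K,U}
pos 10: N -> miss, evict K, frames {U,N}
At position 10, page K is evicted.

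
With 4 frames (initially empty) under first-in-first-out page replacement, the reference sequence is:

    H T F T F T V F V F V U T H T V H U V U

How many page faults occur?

H -> fault, frames (H)
T -> fault, frames (H T)
F -> fault, frames (H T F)
T -> hit
F -> hit
T -> hit
V -> fault, frames (H T F V)
F -> hit
V -> hit
F -> hit
V -> hit
U -> fault, evict H, frames (T F V U)
T -> hit
H -> fault, evict T, frames (F V U H)
T -> fault, evict F, frames (V U H T)
V -> hit
H -> hit
U -> hit
V -> hit
U -> hit
Page faults: 7.

7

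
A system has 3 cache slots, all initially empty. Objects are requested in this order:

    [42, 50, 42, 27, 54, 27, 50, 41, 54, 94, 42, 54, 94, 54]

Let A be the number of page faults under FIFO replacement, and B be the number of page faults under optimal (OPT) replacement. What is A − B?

1

Under FIFO: F F . F F . . F . F F F . . → 8 faults.
Under OPT: F F . F F . . F . F F . . . → 7 faults.
A − B = 8 − 7 = 1.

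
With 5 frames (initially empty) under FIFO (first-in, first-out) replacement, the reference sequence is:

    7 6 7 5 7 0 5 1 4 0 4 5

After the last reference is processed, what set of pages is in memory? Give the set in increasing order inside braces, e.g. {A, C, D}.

{0, 1, 4, 5, 6}

7 -> miss, frames (7)
6 -> miss, frames (7 6)
7 -> hit
5 -> miss, frames (7 6 5)
7 -> hit
0 -> miss, frames (7 6 5 0)
5 -> hit
1 -> miss, frames (7 6 5 0 1)
4 -> miss, evict 7, frames (6 5 0 1 4)
0 -> hit
4 -> hit
5 -> hit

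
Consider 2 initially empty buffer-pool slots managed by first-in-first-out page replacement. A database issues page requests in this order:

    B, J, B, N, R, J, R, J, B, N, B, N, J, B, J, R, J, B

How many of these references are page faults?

B -> fault, frames [B]
J -> fault, frames [B, J]
B -> hit
N -> fault, evict B, frames [J, N]
R -> fault, evict J, frames [N, R]
J -> fault, evict N, frames [R, J]
R -> hit
J -> hit
B -> fault, evict R, frames [J, B]
N -> fault, evict J, frames [B, N]
B -> hit
N -> hit
J -> fault, evict B, frames [N, J]
B -> fault, evict N, frames [J, B]
J -> hit
R -> fault, evict J, frames [B, R]
J -> fault, evict B, frames [R, J]
B -> fault, evict R, frames [J, B]
Page faults: 12.

12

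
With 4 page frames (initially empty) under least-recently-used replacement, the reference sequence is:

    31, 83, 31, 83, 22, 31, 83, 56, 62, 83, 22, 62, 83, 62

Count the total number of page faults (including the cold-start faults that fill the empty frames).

6

31 → fault, frames [31]
83 → fault, frames [31, 83]
31 → hit
83 → hit
22 → fault, frames [31, 83, 22]
31 → hit
83 → hit
56 → fault, frames [22, 31, 83, 56]
62 → fault, evict 22, frames [31, 83, 56, 62]
83 → hit
22 → fault, evict 31, frames [56, 62, 83, 22]
62 → hit
83 → hit
62 → hit
Page faults: 6.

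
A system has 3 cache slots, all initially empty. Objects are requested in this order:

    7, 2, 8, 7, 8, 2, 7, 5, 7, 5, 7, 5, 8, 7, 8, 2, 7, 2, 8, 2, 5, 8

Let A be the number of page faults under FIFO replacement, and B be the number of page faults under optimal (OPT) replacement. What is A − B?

Under FIFO: F F F . . . . F F . . . . . . F . . F . F . → 8 faults.
Under OPT: F F F . . . . F . . . . . . . F . . . . F . → 6 faults.
A − B = 8 − 6 = 2.

2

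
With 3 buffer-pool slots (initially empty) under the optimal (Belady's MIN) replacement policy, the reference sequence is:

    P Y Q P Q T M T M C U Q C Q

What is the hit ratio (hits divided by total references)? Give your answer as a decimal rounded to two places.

P -> miss, frames [P]
Y -> miss, frames [P, Y]
Q -> miss, frames [P, Y, Q]
P -> hit
Q -> hit
T -> miss, evict Y, frames [P, Q, T]
M -> miss, evict P, frames [Q, T, M]
T -> hit
M -> hit
C -> miss, evict M, frames [Q, T, C]
U -> miss, evict T, frames [Q, C, U]
Q -> hit
C -> hit
Q -> hit
Hits: 7 of 14 references → 7/14 = 0.5000.

0.50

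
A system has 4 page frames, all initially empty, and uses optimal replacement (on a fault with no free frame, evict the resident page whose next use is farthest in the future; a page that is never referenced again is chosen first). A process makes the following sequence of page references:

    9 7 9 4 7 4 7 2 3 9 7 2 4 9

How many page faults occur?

6

9: fault, frames (9)
7: fault, frames (9 7)
9: hit
4: fault, frames (9 7 4)
7: hit
4: hit
7: hit
2: fault, frames (9 7 4 2)
3: fault, evict 4, frames (9 7 2 3)
9: hit
7: hit
2: hit
4: fault, evict 3, frames (9 7 2 4)
9: hit
Page faults: 6.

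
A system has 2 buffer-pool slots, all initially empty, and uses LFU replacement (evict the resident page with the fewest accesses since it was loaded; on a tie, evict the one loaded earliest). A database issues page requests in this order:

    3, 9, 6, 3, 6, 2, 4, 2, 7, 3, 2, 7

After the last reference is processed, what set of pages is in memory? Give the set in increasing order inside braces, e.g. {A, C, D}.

{6, 7}

3 → miss, frames [3]
9 → miss, frames [3, 9]
6 → miss, evict 3, frames [9, 6]
3 → miss, evict 9, frames [6, 3]
6 → hit
2 → miss, evict 3, frames [6, 2]
4 → miss, evict 2, frames [6, 4]
2 → miss, evict 4, frames [6, 2]
7 → miss, evict 2, frames [6, 7]
3 → miss, evict 7, frames [6, 3]
2 → miss, evict 3, frames [6, 2]
7 → miss, evict 2, frames [6, 7]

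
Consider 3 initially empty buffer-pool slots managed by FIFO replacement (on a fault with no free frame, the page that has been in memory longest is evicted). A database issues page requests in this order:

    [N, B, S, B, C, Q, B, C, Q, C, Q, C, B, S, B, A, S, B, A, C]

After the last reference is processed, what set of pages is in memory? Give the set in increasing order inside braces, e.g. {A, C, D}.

N -> fault, frames (N)
B -> fault, frames (N B)
S -> fault, frames (N B S)
B -> hit
C -> fault, evict N, frames (B S C)
Q -> fault, evict B, frames (S C Q)
B -> fault, evict S, frames (C Q B)
C -> hit
Q -> hit
C -> hit
Q -> hit
C -> hit
B -> hit
S -> fault, evict C, frames (Q B S)
B -> hit
A -> fault, evict Q, frames (B S A)
S -> hit
B -> hit
A -> hit
C -> fault, evict B, frames (S A C)

{A, C, S}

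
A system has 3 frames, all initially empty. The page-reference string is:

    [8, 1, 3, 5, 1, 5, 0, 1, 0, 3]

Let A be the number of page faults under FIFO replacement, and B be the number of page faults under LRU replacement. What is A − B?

Under FIFO: F F F F . . F F . F → 7 faults.
Under LRU: F F F F . . F . . F → 6 faults.
A − B = 7 − 6 = 1.

1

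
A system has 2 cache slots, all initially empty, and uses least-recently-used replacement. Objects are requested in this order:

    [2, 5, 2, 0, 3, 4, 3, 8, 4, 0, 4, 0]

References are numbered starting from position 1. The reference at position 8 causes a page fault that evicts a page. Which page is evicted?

pos 1: 2 -> miss, frames (2)
pos 2: 5 -> miss, frames (2 5)
pos 3: 2 -> hit
pos 4: 0 -> miss, evict 5, frames (2 0)
pos 5: 3 -> miss, evict 2, frames (0 3)
pos 6: 4 -> miss, evict 0, frames (3 4)
pos 7: 3 -> hit
pos 8: 8 -> miss, evict 4, frames (3 8)
At position 8, page 4 is evicted.

4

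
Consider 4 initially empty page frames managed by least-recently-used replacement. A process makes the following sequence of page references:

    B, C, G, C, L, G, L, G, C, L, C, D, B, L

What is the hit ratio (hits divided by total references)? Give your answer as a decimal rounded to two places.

B -> fault, frames [B]
C -> fault, frames [B, C]
G -> fault, frames [B, C, G]
C -> hit
L -> fault, frames [B, G, C, L]
G -> hit
L -> hit
G -> hit
C -> hit
L -> hit
C -> hit
D -> fault, evict B, frames [G, L, C, D]
B -> fault, evict G, frames [L, C, D, B]
L -> hit
Hits: 8 of 14 references → 8/14 = 0.5714.

0.57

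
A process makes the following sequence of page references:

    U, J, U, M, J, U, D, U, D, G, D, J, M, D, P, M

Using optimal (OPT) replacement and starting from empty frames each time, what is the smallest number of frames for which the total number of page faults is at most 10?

2

f=1: 16 faults
f=2: 9 faults
f=3: 7 faults
f=4: 6 faults
f=5: 6 faults
f=6: 6 faults
Smallest f with faults ≤ 10 is 2.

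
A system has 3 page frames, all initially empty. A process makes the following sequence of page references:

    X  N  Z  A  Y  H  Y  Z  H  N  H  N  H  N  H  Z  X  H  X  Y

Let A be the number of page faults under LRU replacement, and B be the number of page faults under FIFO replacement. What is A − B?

Under LRU: F F F F F F . F . F . . . . . . F . . F → 10 faults.
Under FIFO: F F F F F F . F . F . . . . . . F F . F → 11 faults.
A − B = 10 − 11 = -1.

-1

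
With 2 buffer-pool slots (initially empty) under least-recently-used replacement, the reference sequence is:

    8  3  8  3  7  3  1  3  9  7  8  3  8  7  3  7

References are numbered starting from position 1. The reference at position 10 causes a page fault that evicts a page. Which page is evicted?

pos 1: 8 -> miss, frames [8]
pos 2: 3 -> miss, frames [8, 3]
pos 3: 8 -> hit
pos 4: 3 -> hit
pos 5: 7 -> miss, evict 8, frames [3, 7]
pos 6: 3 -> hit
pos 7: 1 -> miss, evict 7, frames [3, 1]
pos 8: 3 -> hit
pos 9: 9 -> miss, evict 1, frames [3, 9]
pos 10: 7 -> miss, evict 3, frames [9, 7]
At position 10, page 3 is evicted.

3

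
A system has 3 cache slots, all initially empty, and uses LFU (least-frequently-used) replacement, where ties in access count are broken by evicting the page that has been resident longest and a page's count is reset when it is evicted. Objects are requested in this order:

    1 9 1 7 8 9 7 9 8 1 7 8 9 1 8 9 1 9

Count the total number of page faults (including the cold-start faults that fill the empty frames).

1: miss, frames (1)
9: miss, frames (1 9)
1: hit
7: miss, frames (1 9 7)
8: miss, evict 9, frames (1 7 8)
9: miss, evict 7, frames (1 8 9)
7: miss, evict 8, frames (1 9 7)
9: hit
8: miss, evict 7, frames (1 9 8)
1: hit
7: miss, evict 8, frames (1 9 7)
8: miss, evict 7, frames (1 9 8)
9: hit
1: hit
8: hit
9: hit
1: hit
9: hit
Page faults: 9.

9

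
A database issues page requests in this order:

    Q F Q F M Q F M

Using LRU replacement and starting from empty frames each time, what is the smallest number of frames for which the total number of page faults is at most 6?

f=1: 8 faults
f=2: 6 faults
f=3: 3 faults
Smallest f with faults ≤ 6 is 2.

2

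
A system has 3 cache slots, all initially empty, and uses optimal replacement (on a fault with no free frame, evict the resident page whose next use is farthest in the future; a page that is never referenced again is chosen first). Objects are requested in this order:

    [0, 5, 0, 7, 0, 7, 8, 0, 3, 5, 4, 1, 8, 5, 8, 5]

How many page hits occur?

9

0: fault, frames {0}
5: fault, frames {0,5}
0: hit
7: fault, frames {0,5,7}
0: hit
7: hit
8: fault, evict 7, frames {0,5,8}
0: hit
3: fault, evict 0, frames {5,8,3}
5: hit
4: fault, evict 3, frames {5,8,4}
1: fault, evict 4, frames {5,8,1}
8: hit
5: hit
8: hit
5: hit
Hits: 9.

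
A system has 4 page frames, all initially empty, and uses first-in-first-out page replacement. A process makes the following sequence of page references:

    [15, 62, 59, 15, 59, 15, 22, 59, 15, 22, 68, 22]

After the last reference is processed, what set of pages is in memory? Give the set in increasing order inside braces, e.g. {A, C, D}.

{22, 59, 62, 68}

15 → miss, frames [15]
62 → miss, frames [15, 62]
59 → miss, frames [15, 62, 59]
15 → hit
59 → hit
15 → hit
22 → miss, frames [15, 62, 59, 22]
59 → hit
15 → hit
22 → hit
68 → miss, evict 15, frames [62, 59, 22, 68]
22 → hit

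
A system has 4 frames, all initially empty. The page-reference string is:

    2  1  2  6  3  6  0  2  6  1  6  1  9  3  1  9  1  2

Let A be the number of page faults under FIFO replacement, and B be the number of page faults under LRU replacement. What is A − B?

2

Under FIFO: F F . F F . F F . F F . F F . . . F → 11 faults.
Under LRU: F F . F F . F . . F . . F F . . . F → 9 faults.
A − B = 11 − 9 = 2.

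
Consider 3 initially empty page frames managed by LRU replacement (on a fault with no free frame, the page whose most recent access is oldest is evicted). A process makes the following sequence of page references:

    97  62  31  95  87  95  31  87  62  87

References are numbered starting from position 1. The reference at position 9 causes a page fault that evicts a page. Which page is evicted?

95

pos 1: 97 → fault, frames (97)
pos 2: 62 → fault, frames (97 62)
pos 3: 31 → fault, frames (97 62 31)
pos 4: 95 → fault, evict 97, frames (62 31 95)
pos 5: 87 → fault, evict 62, frames (31 95 87)
pos 6: 95 → hit
pos 7: 31 → hit
pos 8: 87 → hit
pos 9: 62 → fault, evict 95, frames (31 87 62)
At position 9, page 95 is evicted.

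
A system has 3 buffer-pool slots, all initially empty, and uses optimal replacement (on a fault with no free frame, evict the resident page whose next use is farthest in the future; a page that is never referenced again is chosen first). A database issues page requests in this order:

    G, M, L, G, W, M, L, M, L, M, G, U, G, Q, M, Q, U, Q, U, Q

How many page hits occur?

13

G -> fault, frames (G)
M -> fault, frames (G M)
L -> fault, frames (G M L)
G -> hit
W -> fault, evict G, frames (M L W)
M -> hit
L -> hit
M -> hit
L -> hit
M -> hit
G -> fault, evict W, frames (M L G)
U -> fault, evict L, frames (M G U)
G -> hit
Q -> fault, evict G, frames (M U Q)
M -> hit
Q -> hit
U -> hit
Q -> hit
U -> hit
Q -> hit
Hits: 13.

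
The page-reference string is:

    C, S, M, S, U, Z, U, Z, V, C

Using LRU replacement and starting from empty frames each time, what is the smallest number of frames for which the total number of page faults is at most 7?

f=1: 10 faults
f=2: 7 faults
f=3: 7 faults
f=4: 7 faults
f=5: 7 faults
f=6: 6 faults
Smallest f with faults ≤ 7 is 2.

2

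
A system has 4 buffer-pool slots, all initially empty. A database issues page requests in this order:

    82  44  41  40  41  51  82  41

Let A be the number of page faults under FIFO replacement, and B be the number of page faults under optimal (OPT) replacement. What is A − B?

Under FIFO: F F F F . F F . → 6 faults.
Under OPT: F F F F . F . . → 5 faults.
A − B = 6 − 5 = 1.

1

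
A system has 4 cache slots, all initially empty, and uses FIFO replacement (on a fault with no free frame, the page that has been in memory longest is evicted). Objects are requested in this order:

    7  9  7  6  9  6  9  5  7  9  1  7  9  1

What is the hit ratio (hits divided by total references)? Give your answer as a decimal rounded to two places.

0.50

7: miss, frames (7)
9: miss, frames (7 9)
7: hit
6: miss, frames (7 9 6)
9: hit
6: hit
9: hit
5: miss, frames (7 9 6 5)
7: hit
9: hit
1: miss, evict 7, frames (9 6 5 1)
7: miss, evict 9, frames (6 5 1 7)
9: miss, evict 6, frames (5 1 7 9)
1: hit
Hits: 7 of 14 references → 7/14 = 0.5000.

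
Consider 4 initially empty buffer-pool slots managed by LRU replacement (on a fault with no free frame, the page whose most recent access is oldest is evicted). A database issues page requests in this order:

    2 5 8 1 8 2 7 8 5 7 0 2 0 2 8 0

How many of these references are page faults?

9

2 → miss, frames {2}
5 → miss, frames {2,5}
8 → miss, frames {2,5,8}
1 → miss, frames {2,5,8,1}
8 → hit
2 → hit
7 → miss, evict 5, frames {1,8,2,7}
8 → hit
5 → miss, evict 1, frames {2,7,8,5}
7 → hit
0 → miss, evict 2, frames {8,5,7,0}
2 → miss, evict 8, frames {5,7,0,2}
0 → hit
2 → hit
8 → miss, evict 5, frames {7,0,2,8}
0 → hit
Page faults: 9.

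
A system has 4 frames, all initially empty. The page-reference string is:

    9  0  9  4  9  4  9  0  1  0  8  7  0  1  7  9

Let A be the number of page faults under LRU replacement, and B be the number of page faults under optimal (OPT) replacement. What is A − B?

Under LRU: F F . F . . . . F . F F . . . F → 7 faults.
Under OPT: F F . F . . . . F . F F . . . . → 6 faults.
A − B = 7 − 6 = 1.

1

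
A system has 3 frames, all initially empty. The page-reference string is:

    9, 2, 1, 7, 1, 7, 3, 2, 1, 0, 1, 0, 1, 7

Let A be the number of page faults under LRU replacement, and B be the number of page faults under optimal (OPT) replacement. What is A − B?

Under LRU: F F F F . . F F F F . . . F → 9 faults.
Under OPT: F F F F . . F . . F . . . F → 7 faults.
A − B = 9 − 7 = 2.

2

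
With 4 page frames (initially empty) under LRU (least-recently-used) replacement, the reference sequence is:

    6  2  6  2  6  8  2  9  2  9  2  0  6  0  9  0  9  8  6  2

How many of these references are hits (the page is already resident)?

12

6 → miss, frames [6]
2 → miss, frames [6, 2]
6 → hit
2 → hit
6 → hit
8 → miss, frames [2, 6, 8]
2 → hit
9 → miss, frames [6, 8, 2, 9]
2 → hit
9 → hit
2 → hit
0 → miss, evict 6, frames [8, 9, 2, 0]
6 → miss, evict 8, frames [9, 2, 0, 6]
0 → hit
9 → hit
0 → hit
9 → hit
8 → miss, evict 2, frames [6, 0, 9, 8]
6 → hit
2 → miss, evict 0, frames [9, 8, 6, 2]
Hits: 12.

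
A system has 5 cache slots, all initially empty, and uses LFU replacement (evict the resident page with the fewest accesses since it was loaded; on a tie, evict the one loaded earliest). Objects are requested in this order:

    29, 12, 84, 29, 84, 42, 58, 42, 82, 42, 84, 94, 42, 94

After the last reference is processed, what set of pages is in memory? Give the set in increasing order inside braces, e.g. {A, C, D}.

29: fault, frames (29)
12: fault, frames (29 12)
84: fault, frames (29 12 84)
29: hit
84: hit
42: fault, frames (29 12 84 42)
58: fault, frames (29 12 84 42 58)
42: hit
82: fault, evict 12, frames (29 84 42 58 82)
42: hit
84: hit
94: fault, evict 58, frames (29 84 42 82 94)
42: hit
94: hit

{29, 42, 82, 84, 94}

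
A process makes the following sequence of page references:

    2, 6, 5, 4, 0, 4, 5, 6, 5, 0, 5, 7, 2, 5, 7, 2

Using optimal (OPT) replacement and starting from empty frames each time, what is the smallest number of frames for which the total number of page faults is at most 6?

f=1: 16 faults
f=2: 11 faults
f=3: 8 faults
f=4: 7 faults
f=5: 6 faults
f=6: 6 faults
Smallest f with faults ≤ 6 is 5.

5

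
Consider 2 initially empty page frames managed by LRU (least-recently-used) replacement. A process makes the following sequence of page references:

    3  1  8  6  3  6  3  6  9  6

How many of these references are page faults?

3 → miss, frames [3]
1 → miss, frames [3, 1]
8 → miss, evict 3, frames [1, 8]
6 → miss, evict 1, frames [8, 6]
3 → miss, evict 8, frames [6, 3]
6 → hit
3 → hit
6 → hit
9 → miss, evict 3, frames [6, 9]
6 → hit
Page faults: 6.

6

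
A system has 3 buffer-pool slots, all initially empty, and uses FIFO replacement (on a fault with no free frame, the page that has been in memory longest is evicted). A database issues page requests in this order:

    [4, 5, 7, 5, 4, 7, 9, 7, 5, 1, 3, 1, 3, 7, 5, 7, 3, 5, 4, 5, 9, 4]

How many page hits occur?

4: fault, frames [4]
5: fault, frames [4, 5]
7: fault, frames [4, 5, 7]
5: hit
4: hit
7: hit
9: fault, evict 4, frames [5, 7, 9]
7: hit
5: hit
1: fault, evict 5, frames [7, 9, 1]
3: fault, evict 7, frames [9, 1, 3]
1: hit
3: hit
7: fault, evict 9, frames [1, 3, 7]
5: fault, evict 1, frames [3, 7, 5]
7: hit
3: hit
5: hit
4: fault, evict 3, frames [7, 5, 4]
5: hit
9: fault, evict 7, frames [5, 4, 9]
4: hit
Hits: 12.

12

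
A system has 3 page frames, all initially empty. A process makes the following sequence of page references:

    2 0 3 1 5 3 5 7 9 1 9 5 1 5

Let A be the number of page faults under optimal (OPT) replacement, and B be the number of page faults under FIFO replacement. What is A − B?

Under OPT: F F F F F . . F F . . . . . → 7 faults.
Under FIFO: F F F F F . . F F F . F . . → 9 faults.
A − B = 7 − 9 = -2.

-2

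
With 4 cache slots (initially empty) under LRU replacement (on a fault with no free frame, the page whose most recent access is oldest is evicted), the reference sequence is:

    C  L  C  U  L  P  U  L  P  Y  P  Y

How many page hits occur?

7

C: miss, frames (C)
L: miss, frames (C L)
C: hit
U: miss, frames (L C U)
L: hit
P: miss, frames (C U L P)
U: hit
L: hit
P: hit
Y: miss, evict C, frames (U L P Y)
P: hit
Y: hit
Hits: 7.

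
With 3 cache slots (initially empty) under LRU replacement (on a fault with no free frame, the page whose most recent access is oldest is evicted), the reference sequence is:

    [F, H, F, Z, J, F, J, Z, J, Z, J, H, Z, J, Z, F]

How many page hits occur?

F → fault, frames (F)
H → fault, frames (F H)
F → hit
Z → fault, frames (H F Z)
J → fault, evict H, frames (F Z J)
F → hit
J → hit
Z → hit
J → hit
Z → hit
J → hit
H → fault, evict F, frames (Z J H)
Z → hit
J → hit
Z → hit
F → fault, evict H, frames (J Z F)
Hits: 10.

10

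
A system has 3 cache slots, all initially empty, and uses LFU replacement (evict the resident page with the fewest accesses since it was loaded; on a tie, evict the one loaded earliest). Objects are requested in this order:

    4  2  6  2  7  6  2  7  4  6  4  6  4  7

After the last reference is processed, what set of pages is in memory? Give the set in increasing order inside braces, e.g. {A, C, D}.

4: fault, frames (4)
2: fault, frames (4 2)
6: fault, frames (4 2 6)
2: hit
7: fault, evict 4, frames (2 6 7)
6: hit
2: hit
7: hit
4: fault, evict 6, frames (2 7 4)
6: fault, evict 4, frames (2 7 6)
4: fault, evict 6, frames (2 7 4)
6: fault, evict 4, frames (2 7 6)
4: fault, evict 6, frames (2 7 4)
7: hit

{2, 4, 7}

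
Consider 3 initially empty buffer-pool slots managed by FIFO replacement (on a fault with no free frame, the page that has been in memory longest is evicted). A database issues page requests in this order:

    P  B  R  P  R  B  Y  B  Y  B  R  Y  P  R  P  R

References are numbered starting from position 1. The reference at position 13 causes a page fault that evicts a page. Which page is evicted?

pos 1: P -> fault, frames {P}
pos 2: B -> fault, frames {P,B}
pos 3: R -> fault, frames {P,B,R}
pos 4: P -> hit
pos 5: R -> hit
pos 6: B -> hit
pos 7: Y -> fault, evict P, frames {B,R,Y}
pos 8: B -> hit
pos 9: Y -> hit
pos 10: B -> hit
pos 11: R -> hit
pos 12: Y -> hit
pos 13: P -> fault, evict B, frames {R,Y,P}
At position 13, page B is evicted.

B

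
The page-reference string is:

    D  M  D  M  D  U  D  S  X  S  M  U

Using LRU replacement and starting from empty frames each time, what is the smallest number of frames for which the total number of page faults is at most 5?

5

f=1: 12 faults
f=2: 7 faults
f=3: 7 faults
f=4: 7 faults
f=5: 5 faults
Smallest f with faults ≤ 5 is 5.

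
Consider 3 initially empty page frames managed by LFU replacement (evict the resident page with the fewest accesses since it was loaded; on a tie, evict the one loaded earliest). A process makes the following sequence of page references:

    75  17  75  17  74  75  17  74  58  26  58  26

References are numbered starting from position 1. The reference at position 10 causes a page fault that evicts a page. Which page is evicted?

58

pos 1: 75 → fault, frames {75}
pos 2: 17 → fault, frames {75,17}
pos 3: 75 → hit
pos 4: 17 → hit
pos 5: 74 → fault, frames {75,17,74}
pos 6: 75 → hit
pos 7: 17 → hit
pos 8: 74 → hit
pos 9: 58 → fault, evict 74, frames {75,17,58}
pos 10: 26 → fault, evict 58, frames {75,17,26}
At position 10, page 58 is evicted.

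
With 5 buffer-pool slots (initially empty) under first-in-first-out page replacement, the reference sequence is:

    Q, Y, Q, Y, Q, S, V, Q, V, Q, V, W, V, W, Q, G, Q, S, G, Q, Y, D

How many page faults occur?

9

Q → miss, frames {Q}
Y → miss, frames {Q,Y}
Q → hit
Y → hit
Q → hit
S → miss, frames {Q,Y,S}
V → miss, frames {Q,Y,S,V}
Q → hit
V → hit
Q → hit
V → hit
W → miss, frames {Q,Y,S,V,W}
V → hit
W → hit
Q → hit
G → miss, evict Q, frames {Y,S,V,W,G}
Q → miss, evict Y, frames {S,V,W,G,Q}
S → hit
G → hit
Q → hit
Y → miss, evict S, frames {V,W,G,Q,Y}
D → miss, evict V, frames {W,G,Q,Y,D}
Page faults: 9.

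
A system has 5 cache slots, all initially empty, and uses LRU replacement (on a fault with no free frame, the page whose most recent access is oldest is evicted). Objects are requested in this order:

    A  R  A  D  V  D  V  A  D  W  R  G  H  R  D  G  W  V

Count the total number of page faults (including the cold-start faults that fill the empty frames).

A → fault, frames {A}
R → fault, frames {A,R}
A → hit
D → fault, frames {R,A,D}
V → fault, frames {R,A,D,V}
D → hit
V → hit
A → hit
D → hit
W → fault, frames {R,V,A,D,W}
R → hit
G → fault, evict V, frames {A,D,W,R,G}
H → fault, evict A, frames {D,W,R,G,H}
R → hit
D → hit
G → hit
W → hit
V → fault, evict H, frames {R,D,G,W,V}
Page faults: 8.

8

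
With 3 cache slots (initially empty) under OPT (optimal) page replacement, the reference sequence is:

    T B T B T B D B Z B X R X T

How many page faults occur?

T -> fault, frames {T}
B -> fault, frames {T,B}
T -> hit
B -> hit
T -> hit
B -> hit
D -> fault, frames {T,B,D}
B -> hit
Z -> fault, evict D, frames {T,B,Z}
B -> hit
X -> fault, evict Z, frames {T,B,X}
R -> fault, evict B, frames {T,X,R}
X -> hit
T -> hit
Page faults: 6.

6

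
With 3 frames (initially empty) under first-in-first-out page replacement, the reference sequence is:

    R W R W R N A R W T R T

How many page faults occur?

R -> miss, frames (R)
W -> miss, frames (R W)
R -> hit
W -> hit
R -> hit
N -> miss, frames (R W N)
A -> miss, evict R, frames (W N A)
R -> miss, evict W, frames (N A R)
W -> miss, evict N, frames (A R W)
T -> miss, evict A, frames (R W T)
R -> hit
T -> hit
Page faults: 7.

7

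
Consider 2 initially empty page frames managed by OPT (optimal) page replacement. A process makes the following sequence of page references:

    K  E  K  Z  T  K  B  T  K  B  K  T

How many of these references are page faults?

K -> fault, frames [K]
E -> fault, frames [K, E]
K -> hit
Z -> fault, evict E, frames [K, Z]
T -> fault, evict Z, frames [K, T]
K -> hit
B -> fault, evict K, frames [T, B]
T -> hit
K -> fault, evict T, frames [B, K]
B -> hit
K -> hit
T -> fault, evict K, frames [B, T]
Page faults: 7.

7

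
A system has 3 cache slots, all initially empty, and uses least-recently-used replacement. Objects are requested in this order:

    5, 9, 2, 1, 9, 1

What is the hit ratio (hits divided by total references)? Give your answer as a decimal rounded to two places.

5: fault, frames {5}
9: fault, frames {5,9}
2: fault, frames {5,9,2}
1: fault, evict 5, frames {9,2,1}
9: hit
1: hit
Hits: 2 of 6 references → 2/6 = 0.3333.

0.33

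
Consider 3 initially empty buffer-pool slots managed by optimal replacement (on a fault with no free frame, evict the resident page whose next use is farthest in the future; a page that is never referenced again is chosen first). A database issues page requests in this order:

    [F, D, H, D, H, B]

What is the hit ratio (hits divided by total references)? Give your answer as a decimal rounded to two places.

0.33

F → fault, frames {F}
D → fault, frames {F,D}
H → fault, frames {F,D,H}
D → hit
H → hit
B → fault, evict H, frames {F,D,B}
Hits: 2 of 6 references → 2/6 = 0.3333.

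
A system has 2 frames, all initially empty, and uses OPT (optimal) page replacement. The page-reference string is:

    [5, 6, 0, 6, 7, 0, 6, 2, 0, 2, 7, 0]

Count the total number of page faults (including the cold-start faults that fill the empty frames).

5 → fault, frames {5}
6 → fault, frames {5,6}
0 → fault, evict 5, frames {6,0}
6 → hit
7 → fault, evict 6, frames {0,7}
0 → hit
6 → fault, evict 7, frames {0,6}
2 → fault, evict 6, frames {0,2}
0 → hit
2 → hit
7 → fault, evict 2, frames {0,7}
0 → hit
Page faults: 7.

7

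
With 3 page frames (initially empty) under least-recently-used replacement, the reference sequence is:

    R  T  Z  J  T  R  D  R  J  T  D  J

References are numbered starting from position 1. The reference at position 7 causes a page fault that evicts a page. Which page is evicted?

J

pos 1: R: miss, frames [R]
pos 2: T: miss, frames [R, T]
pos 3: Z: miss, frames [R, T, Z]
pos 4: J: miss, evict R, frames [T, Z, J]
pos 5: T: hit
pos 6: R: miss, evict Z, frames [J, T, R]
pos 7: D: miss, evict J, frames [T, R, D]
At position 7, page J is evicted.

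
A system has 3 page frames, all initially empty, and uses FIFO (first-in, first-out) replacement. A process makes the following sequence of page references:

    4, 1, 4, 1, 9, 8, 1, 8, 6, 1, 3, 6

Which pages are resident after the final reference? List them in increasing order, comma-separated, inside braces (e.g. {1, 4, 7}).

4 -> miss, frames (4)
1 -> miss, frames (4 1)
4 -> hit
1 -> hit
9 -> miss, frames (4 1 9)
8 -> miss, evict 4, frames (1 9 8)
1 -> hit
8 -> hit
6 -> miss, evict 1, frames (9 8 6)
1 -> miss, evict 9, frames (8 6 1)
3 -> miss, evict 8, frames (6 1 3)
6 -> hit

{1, 3, 6}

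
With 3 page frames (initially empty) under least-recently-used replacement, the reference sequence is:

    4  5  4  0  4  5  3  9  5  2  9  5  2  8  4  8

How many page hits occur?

8

4: miss, frames {4}
5: miss, frames {4,5}
4: hit
0: miss, frames {5,4,0}
4: hit
5: hit
3: miss, evict 0, frames {4,5,3}
9: miss, evict 4, frames {5,3,9}
5: hit
2: miss, evict 3, frames {9,5,2}
9: hit
5: hit
2: hit
8: miss, evict 9, frames {5,2,8}
4: miss, evict 5, frames {2,8,4}
8: hit
Hits: 8.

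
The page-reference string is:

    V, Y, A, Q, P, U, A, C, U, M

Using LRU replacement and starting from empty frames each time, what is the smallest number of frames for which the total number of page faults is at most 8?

f=1: 10 faults
f=2: 10 faults
f=3: 9 faults
f=4: 8 faults
f=5: 8 faults
f=6: 8 faults
f=7: 8 faults
f=8: 8 faults
Smallest f with faults ≤ 8 is 4.

4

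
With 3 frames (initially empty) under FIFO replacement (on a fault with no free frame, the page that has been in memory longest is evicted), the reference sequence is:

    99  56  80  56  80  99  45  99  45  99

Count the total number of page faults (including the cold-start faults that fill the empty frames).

5

99 → miss, frames {99}
56 → miss, frames {99,56}
80 → miss, frames {99,56,80}
56 → hit
80 → hit
99 → hit
45 → miss, evict 99, frames {56,80,45}
99 → miss, evict 56, frames {80,45,99}
45 → hit
99 → hit
Page faults: 5.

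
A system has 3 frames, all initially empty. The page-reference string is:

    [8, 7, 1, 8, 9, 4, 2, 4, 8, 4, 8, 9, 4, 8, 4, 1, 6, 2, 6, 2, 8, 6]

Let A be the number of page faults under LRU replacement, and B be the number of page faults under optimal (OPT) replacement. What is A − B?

2

Under LRU: F F F . F F F . F . . F . . . F F F . . F . → 12 faults.
Under OPT: F F F . F F F . . . . F . . . F F F . . . . → 10 faults.
A − B = 12 − 10 = 2.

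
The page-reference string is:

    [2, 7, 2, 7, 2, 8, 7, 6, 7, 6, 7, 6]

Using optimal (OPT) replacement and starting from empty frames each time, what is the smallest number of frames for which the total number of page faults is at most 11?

2

f=1: 12 faults
f=2: 4 faults
f=3: 4 faults
f=4: 4 faults
Smallest f with faults ≤ 11 is 2.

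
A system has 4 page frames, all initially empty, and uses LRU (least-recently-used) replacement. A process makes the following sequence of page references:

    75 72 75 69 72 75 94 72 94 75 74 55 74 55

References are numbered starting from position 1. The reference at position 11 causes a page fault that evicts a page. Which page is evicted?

69

pos 1: 75: miss, frames {75}
pos 2: 72: miss, frames {75,72}
pos 3: 75: hit
pos 4: 69: miss, frames {72,75,69}
pos 5: 72: hit
pos 6: 75: hit
pos 7: 94: miss, frames {69,72,75,94}
pos 8: 72: hit
pos 9: 94: hit
pos 10: 75: hit
pos 11: 74: miss, evict 69, frames {72,94,75,74}
At position 11, page 69 is evicted.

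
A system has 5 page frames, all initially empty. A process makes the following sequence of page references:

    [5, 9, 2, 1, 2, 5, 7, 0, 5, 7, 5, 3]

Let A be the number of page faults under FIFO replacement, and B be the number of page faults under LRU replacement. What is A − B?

Under FIFO: F F F F . . F F F . . F → 8 faults.
Under LRU: F F F F . . F F . . . F → 7 faults.
A − B = 8 − 7 = 1.

1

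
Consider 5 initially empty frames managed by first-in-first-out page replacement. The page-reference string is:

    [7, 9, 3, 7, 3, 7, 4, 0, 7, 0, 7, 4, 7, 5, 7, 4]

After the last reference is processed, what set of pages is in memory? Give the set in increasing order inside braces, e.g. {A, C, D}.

{0, 3, 4, 5, 7}

7 -> fault, frames (7)
9 -> fault, frames (7 9)
3 -> fault, frames (7 9 3)
7 -> hit
3 -> hit
7 -> hit
4 -> fault, frames (7 9 3 4)
0 -> fault, frames (7 9 3 4 0)
7 -> hit
0 -> hit
7 -> hit
4 -> hit
7 -> hit
5 -> fault, evict 7, frames (9 3 4 0 5)
7 -> fault, evict 9, frames (3 4 0 5 7)
4 -> hit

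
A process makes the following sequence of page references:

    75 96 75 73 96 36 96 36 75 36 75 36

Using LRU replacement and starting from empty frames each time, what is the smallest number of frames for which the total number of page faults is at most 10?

f=1: 12 faults
f=2: 6 faults
f=3: 5 faults
f=4: 4 faults
Smallest f with faults ≤ 10 is 2.

2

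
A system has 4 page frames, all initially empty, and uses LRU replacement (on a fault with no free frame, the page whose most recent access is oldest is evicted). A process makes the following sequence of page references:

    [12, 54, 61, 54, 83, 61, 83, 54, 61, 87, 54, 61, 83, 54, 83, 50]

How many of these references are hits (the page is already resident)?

10

12 → fault, frames [12]
54 → fault, frames [12, 54]
61 → fault, frames [12, 54, 61]
54 → hit
83 → fault, frames [12, 61, 54, 83]
61 → hit
83 → hit
54 → hit
61 → hit
87 → fault, evict 12, frames [83, 54, 61, 87]
54 → hit
61 → hit
83 → hit
54 → hit
83 → hit
50 → fault, evict 87, frames [61, 54, 83, 50]
Hits: 10.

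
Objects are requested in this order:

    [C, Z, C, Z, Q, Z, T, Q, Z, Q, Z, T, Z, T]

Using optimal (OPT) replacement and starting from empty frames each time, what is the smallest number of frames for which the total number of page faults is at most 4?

f=1: 14 faults
f=2: 6 faults
f=3: 4 faults
f=4: 4 faults
Smallest f with faults ≤ 4 is 3.

3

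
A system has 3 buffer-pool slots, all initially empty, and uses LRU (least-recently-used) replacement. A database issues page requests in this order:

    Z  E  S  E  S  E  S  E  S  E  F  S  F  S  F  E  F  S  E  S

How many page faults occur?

4

Z → fault, frames [Z]
E → fault, frames [Z, E]
S → fault, frames [Z, E, S]
E → hit
S → hit
E → hit
S → hit
E → hit
S → hit
E → hit
F → fault, evict Z, frames [S, E, F]
S → hit
F → hit
S → hit
F → hit
E → hit
F → hit
S → hit
E → hit
S → hit
Page faults: 4.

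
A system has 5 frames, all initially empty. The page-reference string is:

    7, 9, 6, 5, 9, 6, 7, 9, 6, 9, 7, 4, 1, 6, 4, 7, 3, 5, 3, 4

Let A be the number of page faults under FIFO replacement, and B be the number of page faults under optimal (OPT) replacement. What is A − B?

1

Under FIFO: F F F F . . . . . . . F F . . F F . . . → 8 faults.
Under OPT: F F F F . . . . . . . F F . . . F . . . → 7 faults.
A − B = 8 − 7 = 1.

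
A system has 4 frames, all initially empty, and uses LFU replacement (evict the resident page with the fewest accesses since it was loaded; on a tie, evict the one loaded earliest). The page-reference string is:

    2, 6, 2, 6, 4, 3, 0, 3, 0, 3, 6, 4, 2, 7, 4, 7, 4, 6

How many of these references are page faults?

2 -> miss, frames (2)
6 -> miss, frames (2 6)
2 -> hit
6 -> hit
4 -> miss, frames (2 6 4)
3 -> miss, frames (2 6 4 3)
0 -> miss, evict 4, frames (2 6 3 0)
3 -> hit
0 -> hit
3 -> hit
6 -> hit
4 -> miss, evict 2, frames (6 3 0 4)
2 -> miss, evict 4, frames (6 3 0 2)
7 -> miss, evict 2, frames (6 3 0 7)
4 -> miss, evict 7, frames (6 3 0 4)
7 -> miss, evict 4, frames (6 3 0 7)
4 -> miss, evict 7, frames (6 3 0 4)
6 -> hit
Page faults: 11.

11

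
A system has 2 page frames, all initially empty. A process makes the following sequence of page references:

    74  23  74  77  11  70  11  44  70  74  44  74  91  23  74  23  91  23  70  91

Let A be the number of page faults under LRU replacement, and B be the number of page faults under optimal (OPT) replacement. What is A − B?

4

Under LRU: F F . F F F . F F F F . F F F . F . F F → 15 faults.
Under OPT: F F . F F F . F . F . . F F . . F . F . → 11 faults.
A − B = 15 − 11 = 4.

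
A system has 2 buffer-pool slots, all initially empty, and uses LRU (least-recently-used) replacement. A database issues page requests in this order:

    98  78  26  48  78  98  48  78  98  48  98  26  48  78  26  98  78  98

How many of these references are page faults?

16

98 -> miss, frames [98]
78 -> miss, frames [98, 78]
26 -> miss, evict 98, frames [78, 26]
48 -> miss, evict 78, frames [26, 48]
78 -> miss, evict 26, frames [48, 78]
98 -> miss, evict 48, frames [78, 98]
48 -> miss, evict 78, frames [98, 48]
78 -> miss, evict 98, frames [48, 78]
98 -> miss, evict 48, frames [78, 98]
48 -> miss, evict 78, frames [98, 48]
98 -> hit
26 -> miss, evict 48, frames [98, 26]
48 -> miss, evict 98, frames [26, 48]
78 -> miss, evict 26, frames [48, 78]
26 -> miss, evict 48, frames [78, 26]
98 -> miss, evict 78, frames [26, 98]
78 -> miss, evict 26, frames [98, 78]
98 -> hit
Page faults: 16.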